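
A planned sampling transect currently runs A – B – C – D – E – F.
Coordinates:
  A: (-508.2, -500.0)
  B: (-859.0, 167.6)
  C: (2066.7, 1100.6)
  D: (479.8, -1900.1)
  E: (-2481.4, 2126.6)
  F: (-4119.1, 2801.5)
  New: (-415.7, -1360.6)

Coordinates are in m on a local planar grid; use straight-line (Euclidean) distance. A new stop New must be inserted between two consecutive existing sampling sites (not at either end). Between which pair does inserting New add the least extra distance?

between D and E

Added distance for inserting New between each consecutive pair:
A–B: 1702.6 m
B–C: 2016.0 m
C–D: 1146.7 m
D–E: 100.3 m
E–F: 7853.0 m
Smallest added distance is 100.3 m, inserting between D and E.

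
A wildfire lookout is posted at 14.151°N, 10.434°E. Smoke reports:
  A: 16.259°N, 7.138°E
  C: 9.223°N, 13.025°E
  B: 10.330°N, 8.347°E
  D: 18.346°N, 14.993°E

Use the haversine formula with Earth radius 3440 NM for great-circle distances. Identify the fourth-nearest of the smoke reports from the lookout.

Distance to each, sorted:
A: 229.1 NM
B: 260.0 NM
C: 332.8 NM
D: 363.9 NM
The fourth-nearest is D at 363.9 NM.

D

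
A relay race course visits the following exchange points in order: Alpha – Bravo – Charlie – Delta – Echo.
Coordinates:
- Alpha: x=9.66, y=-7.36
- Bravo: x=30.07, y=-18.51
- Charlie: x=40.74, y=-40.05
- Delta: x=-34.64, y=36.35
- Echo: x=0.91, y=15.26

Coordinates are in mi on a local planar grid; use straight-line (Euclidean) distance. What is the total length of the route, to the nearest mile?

196 mi

Leg distances:
Alpha→Bravo: 23.3 mi  (cumulative 23.3 mi)
Bravo→Charlie: 24.0 mi  (cumulative 47.3 mi)
Charlie→Delta: 107.3 mi  (cumulative 154.6 mi)
Delta→Echo: 41.3 mi  (cumulative 196.0 mi)
Total route length ≈ 196 mi.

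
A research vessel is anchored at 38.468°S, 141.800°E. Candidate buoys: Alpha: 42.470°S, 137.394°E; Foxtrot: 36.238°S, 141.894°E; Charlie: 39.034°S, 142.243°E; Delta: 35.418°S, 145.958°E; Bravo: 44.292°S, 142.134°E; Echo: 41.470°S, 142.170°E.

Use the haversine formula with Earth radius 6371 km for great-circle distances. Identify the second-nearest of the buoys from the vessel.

Distance to each, sorted:
Charlie: 73.7 km
Foxtrot: 248.1 km
Echo: 335.3 km
Delta: 501.5 km
Alpha: 580.3 km
Bravo: 648.2 km
The second-nearest is Foxtrot at 248.1 km.

Foxtrot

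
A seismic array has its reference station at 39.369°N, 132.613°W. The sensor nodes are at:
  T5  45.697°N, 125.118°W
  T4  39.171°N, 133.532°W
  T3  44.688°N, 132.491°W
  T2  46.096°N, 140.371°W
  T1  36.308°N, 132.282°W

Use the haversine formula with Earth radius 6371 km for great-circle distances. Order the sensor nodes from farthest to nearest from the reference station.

Computing each great-circle distance from 39.369°N, 132.613°W:
T2 46.096°N, 140.371°W: 979.3 km
T5 45.697°N, 125.118°W: 933.1 km
T3 44.688°N, 132.491°W: 591.5 km
T1 36.308°N, 132.282°W: 341.6 km
T4 39.171°N, 133.532°W: 82.1 km

T2, T5, T3, T1, T4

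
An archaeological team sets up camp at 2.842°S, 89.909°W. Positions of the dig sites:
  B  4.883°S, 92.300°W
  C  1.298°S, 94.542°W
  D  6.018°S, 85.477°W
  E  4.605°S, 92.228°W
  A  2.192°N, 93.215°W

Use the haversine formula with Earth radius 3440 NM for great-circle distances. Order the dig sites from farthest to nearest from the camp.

A, D, C, B, E

Distance from the camp at 2.842°S, 89.909°W to each:
A 2.192°N, 93.215°W: 361.6 NM
D 6.018°S, 85.477°W: 326.7 NM
C 1.298°S, 94.542°W: 293.0 NM
B 4.883°S, 92.300°W: 188.5 NM
E 4.605°S, 92.228°W: 174.7 NM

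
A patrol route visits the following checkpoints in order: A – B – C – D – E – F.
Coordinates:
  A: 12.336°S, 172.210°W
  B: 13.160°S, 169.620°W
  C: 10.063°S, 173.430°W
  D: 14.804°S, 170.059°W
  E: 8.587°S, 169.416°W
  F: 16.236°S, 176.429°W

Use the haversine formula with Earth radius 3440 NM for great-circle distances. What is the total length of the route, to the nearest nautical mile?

Leg distances:
A→B: 159.5 NM  (cumulative 159.5 NM)
B→C: 291.1 NM  (cumulative 450.7 NM)
C→D: 346.5 NM  (cumulative 797.2 NM)
D→E: 375.2 NM  (cumulative 1172.3 NM)
E→F: 616.2 NM  (cumulative 1788.5 NM)
Total route length ≈ 1789 NM.

1789 NM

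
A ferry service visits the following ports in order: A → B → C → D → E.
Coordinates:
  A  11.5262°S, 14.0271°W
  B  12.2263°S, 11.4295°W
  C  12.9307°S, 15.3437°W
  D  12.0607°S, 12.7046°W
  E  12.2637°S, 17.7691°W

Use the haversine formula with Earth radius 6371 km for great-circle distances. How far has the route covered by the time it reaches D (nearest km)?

1028 km

Leg distances:
A→B: 293.2 km  (cumulative 293.2 km)
B→C: 431.9 km  (cumulative 725.1 km)
C→D: 302.4 km  (cumulative 1027.5 km)
Cumulative distance at D ≈ 1028 km.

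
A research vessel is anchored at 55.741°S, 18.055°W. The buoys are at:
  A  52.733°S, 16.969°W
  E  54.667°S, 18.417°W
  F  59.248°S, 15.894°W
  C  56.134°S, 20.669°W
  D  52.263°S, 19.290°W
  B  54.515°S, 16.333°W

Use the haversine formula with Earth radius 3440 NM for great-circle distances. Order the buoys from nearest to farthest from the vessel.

E, C, B, A, D, F

Computing each great-circle distance from 55.741°S, 18.055°W:
E 54.667°S, 18.417°W: 65.7 NM
C 56.134°S, 20.669°W: 91.0 NM
B 54.515°S, 16.333°W: 94.4 NM
A 52.733°S, 16.969°W: 184.6 NM
D 52.263°S, 19.290°W: 213.3 NM
F 59.248°S, 15.894°W: 221.8 NM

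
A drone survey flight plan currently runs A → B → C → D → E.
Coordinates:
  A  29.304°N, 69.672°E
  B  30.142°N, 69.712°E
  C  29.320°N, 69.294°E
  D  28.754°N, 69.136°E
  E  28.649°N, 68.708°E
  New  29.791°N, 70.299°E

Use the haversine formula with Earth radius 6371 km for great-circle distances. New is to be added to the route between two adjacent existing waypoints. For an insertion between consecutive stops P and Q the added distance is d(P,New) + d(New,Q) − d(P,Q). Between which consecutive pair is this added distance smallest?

Added distance for inserting New between each consecutive pair:
A–B: 56.8 km
B–C: 79.2 km
C–D: 206.9 km
D–E: 317.9 km
Smallest added distance is 56.8 km, inserting between A and B.

between A and B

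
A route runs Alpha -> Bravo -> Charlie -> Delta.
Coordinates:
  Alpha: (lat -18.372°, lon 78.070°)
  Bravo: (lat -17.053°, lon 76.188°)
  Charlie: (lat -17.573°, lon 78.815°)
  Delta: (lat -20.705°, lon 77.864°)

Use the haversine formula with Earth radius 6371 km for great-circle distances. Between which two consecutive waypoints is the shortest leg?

Alpha–Bravo

Leg distances:
Alpha→Bravo: 247.5 km
Bravo→Charlie: 284.8 km
Charlie→Delta: 362.3 km
The shortest leg is Alpha–Bravo at 247.5 km.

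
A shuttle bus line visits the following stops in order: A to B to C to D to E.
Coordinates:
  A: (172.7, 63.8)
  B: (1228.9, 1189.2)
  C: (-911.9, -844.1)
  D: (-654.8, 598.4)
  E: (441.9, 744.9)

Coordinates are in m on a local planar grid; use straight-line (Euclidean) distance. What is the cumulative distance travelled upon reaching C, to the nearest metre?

Leg distances:
A→B: 1543.4 m  (cumulative 1543.4 m)
B→C: 2952.5 m  (cumulative 4495.9 m)
Cumulative distance at C ≈ 4496 m.

4496 m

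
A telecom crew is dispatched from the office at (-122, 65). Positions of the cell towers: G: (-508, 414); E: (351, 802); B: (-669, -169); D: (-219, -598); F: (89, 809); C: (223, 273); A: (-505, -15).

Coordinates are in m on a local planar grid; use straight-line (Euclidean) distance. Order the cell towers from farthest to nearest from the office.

Distance from the office at (-122, 65) to each:
E (351, 802): 875.7 m
F (89, 809): 773.3 m
D (-219, -598): 670.1 m
B (-669, -169): 594.9 m
G (-508, 414): 520.4 m
C (223, 273): 402.9 m
A (-505, -15): 391.3 m

E, F, D, B, G, C, A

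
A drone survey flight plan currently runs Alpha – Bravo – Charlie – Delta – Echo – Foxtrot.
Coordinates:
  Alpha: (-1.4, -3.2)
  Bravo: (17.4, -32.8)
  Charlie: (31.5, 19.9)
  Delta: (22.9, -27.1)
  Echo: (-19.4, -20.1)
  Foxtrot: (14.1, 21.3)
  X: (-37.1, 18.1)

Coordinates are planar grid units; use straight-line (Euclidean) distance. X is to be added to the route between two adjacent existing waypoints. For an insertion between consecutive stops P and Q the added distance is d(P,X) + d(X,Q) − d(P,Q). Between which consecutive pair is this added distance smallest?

Added distance for inserting X between each consecutive pair:
Alpha–Bravo: 81.1
Bravo–Charlie: 88.6
Charlie–Delta: 96.0
Delta–Echo: 74.3
Echo–Foxtrot: 40.1
Smallest added distance is 40.1, inserting between Echo and Foxtrot.

between Echo and Foxtrot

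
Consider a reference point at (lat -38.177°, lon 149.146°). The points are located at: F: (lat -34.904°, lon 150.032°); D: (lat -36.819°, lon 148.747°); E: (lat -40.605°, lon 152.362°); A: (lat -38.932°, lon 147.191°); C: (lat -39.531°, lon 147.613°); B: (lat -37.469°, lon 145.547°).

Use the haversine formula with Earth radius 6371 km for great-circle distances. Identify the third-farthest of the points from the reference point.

B

Distances from the reference point ((lat -38.177°, lon 149.146°)):
E: 386.3 km
F: 372.4 km
B: 325.7 km
C: 200.7 km
A: 189.6 km
D: 155.1 km
The third-farthest is B at 325.7 km.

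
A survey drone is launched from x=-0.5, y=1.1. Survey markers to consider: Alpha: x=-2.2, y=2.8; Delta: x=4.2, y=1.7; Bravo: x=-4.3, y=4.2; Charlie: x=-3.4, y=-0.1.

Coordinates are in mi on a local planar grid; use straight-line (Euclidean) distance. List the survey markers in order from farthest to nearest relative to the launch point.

Computing each straight-line distance from x=-0.5, y=1.1:
Bravo x=-4.3, y=4.2: 4.9 mi
Delta x=4.2, y=1.7: 4.7 mi
Charlie x=-3.4, y=-0.1: 3.1 mi
Alpha x=-2.2, y=2.8: 2.4 mi

Bravo, Delta, Charlie, Alpha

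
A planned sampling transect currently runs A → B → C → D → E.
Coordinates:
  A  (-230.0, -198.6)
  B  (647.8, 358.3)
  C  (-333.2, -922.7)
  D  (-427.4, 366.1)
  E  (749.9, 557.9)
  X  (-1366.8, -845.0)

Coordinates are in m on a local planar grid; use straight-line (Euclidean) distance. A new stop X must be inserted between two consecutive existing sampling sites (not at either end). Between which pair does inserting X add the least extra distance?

between C and D

Added distance for inserting X between each consecutive pair:
A–B: 2614.8 m
B–C: 1769.6 m
C–D: 1277.0 m
D–E: 2879.3 m
Smallest added distance is 1277.0 m, inserting between C and D.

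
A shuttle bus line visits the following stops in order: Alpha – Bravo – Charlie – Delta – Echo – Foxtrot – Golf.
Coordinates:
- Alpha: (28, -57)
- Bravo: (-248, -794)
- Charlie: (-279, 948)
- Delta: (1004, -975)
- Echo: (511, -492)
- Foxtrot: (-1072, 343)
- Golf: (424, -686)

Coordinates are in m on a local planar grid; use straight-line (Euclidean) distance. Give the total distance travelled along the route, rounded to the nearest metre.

9137 m

Leg distances:
Alpha→Bravo: 787.0 m  (cumulative 787.0 m)
Bravo→Charlie: 1742.3 m  (cumulative 2529.3 m)
Charlie→Delta: 2311.7 m  (cumulative 4841.0 m)
Delta→Echo: 690.2 m  (cumulative 5531.1 m)
Echo→Foxtrot: 1789.7 m  (cumulative 7320.9 m)
Foxtrot→Golf: 1815.7 m  (cumulative 9136.6 m)
Total route length ≈ 9137 m.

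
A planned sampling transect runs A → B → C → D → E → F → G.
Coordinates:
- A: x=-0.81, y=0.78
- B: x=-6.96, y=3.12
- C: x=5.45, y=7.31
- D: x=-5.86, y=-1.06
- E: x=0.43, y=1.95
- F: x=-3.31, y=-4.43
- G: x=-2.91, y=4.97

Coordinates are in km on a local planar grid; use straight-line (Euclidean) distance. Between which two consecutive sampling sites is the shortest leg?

A–B

Leg distances:
A→B: 6.6 km
B→C: 13.1 km
C→D: 14.1 km
D→E: 7.0 km
E→F: 7.4 km
F→G: 9.4 km
The shortest leg is A–B at 6.6 km.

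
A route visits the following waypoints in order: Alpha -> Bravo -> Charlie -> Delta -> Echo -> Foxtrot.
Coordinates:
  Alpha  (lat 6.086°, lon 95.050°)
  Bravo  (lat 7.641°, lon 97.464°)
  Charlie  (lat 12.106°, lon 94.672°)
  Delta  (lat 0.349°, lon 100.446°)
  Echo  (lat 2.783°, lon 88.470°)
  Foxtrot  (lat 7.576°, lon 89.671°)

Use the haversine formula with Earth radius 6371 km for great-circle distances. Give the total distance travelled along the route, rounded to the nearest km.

Leg distances:
Alpha→Bravo: 317.7 km  (cumulative 317.7 km)
Bravo→Charlie: 583.1 km  (cumulative 900.8 km)
Charlie→Delta: 1454.3 km  (cumulative 2355.1 km)
Delta→Echo: 1358.3 km  (cumulative 3713.4 km)
Echo→Foxtrot: 549.3 km  (cumulative 4262.7 km)
Total route length ≈ 4263 km.

4263 km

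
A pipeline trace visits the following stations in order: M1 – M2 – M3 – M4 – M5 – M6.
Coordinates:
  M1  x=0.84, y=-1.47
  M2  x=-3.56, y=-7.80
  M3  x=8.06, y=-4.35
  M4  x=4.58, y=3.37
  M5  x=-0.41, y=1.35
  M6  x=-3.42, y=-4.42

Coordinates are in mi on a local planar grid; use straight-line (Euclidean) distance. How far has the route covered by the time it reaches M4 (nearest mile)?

Leg distances:
M1→M2: 7.7 mi  (cumulative 7.7 mi)
M2→M3: 12.1 mi  (cumulative 19.8 mi)
M3→M4: 8.5 mi  (cumulative 28.3 mi)
Cumulative distance at M4 ≈ 28 mi.

28 mi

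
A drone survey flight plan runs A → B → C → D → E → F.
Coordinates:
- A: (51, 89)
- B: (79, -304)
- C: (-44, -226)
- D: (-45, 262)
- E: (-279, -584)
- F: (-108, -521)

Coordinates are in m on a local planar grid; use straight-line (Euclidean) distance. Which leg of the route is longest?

Leg distances:
A→B: 394.0 m
B→C: 145.6 m
C→D: 488.0 m
D→E: 877.8 m
E→F: 182.2 m
The longest leg is D–E at 877.8 m.

D–E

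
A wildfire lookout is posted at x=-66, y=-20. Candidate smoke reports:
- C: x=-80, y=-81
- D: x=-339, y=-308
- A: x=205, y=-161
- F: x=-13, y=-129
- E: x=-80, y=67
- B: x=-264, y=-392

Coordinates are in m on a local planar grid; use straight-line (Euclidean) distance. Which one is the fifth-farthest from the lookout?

Distance to each, sorted:
B: 421.4 m
D: 396.8 m
A: 305.5 m
F: 121.2 m
E: 88.1 m
C: 62.6 m
The fifth-farthest is E at 88.1 m.

E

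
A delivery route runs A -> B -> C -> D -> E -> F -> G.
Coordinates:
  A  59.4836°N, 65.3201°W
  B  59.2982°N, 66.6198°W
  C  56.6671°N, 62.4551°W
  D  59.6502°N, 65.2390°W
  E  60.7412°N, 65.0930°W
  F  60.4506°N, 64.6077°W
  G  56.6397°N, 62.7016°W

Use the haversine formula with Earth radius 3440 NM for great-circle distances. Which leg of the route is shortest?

Leg distances:
A→B: 41.3 NM
B→C: 206.1 NM
C→D: 199.6 NM
D→E: 65.6 NM
E→F: 22.6 NM
F→G: 236.4 NM
The shortest leg is E–F at 22.6 NM.

E–F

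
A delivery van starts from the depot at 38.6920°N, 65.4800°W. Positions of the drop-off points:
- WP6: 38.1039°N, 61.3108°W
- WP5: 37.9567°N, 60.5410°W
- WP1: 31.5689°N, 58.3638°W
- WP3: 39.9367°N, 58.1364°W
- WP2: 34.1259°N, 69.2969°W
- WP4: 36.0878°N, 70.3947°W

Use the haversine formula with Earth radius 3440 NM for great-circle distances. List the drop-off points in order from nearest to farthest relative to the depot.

WP6, WP5, WP4, WP2, WP3, WP1

Computing each great-circle distance from 38.6920°N, 65.4800°W:
WP6 38.1039°N, 61.3108°W: 199.3 NM
WP5 37.9567°N, 60.5410°W: 236.8 NM
WP4 36.0878°N, 70.3947°W: 281.7 NM
WP2 34.1259°N, 69.2969°W: 330.3 NM
WP3 39.9367°N, 58.1364°W: 349.1 NM
WP1 31.5689°N, 58.3638°W: 551.9 NM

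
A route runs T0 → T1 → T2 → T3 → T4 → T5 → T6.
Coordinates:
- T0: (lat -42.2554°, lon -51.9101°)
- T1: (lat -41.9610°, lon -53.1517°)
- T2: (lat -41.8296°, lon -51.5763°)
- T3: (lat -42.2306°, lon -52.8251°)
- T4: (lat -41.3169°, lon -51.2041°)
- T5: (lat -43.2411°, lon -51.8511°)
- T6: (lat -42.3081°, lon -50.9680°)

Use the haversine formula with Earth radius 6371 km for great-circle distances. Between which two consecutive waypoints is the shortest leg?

Leg distances:
T0→T1: 107.5 km
T1→T2: 131.2 km
T2→T3: 112.4 km
T3→T4: 168.5 km
T4→T5: 220.5 km
T5→T6: 126.3 km
The shortest leg is T0–T1 at 107.5 km.

T0–T1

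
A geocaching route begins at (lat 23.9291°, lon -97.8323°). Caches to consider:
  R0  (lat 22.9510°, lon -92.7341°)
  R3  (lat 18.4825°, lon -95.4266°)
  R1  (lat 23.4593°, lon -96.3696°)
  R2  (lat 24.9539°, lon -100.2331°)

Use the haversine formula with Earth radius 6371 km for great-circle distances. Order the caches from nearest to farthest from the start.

R1, R2, R0, R3

Distance from the start at (lat 23.9291°, lon -97.8323°) to each:
R1 (lat 23.4593°, lon -96.3696°): 157.8 km
R2 (lat 24.9539°, lon -100.2331°): 268.4 km
R0 (lat 22.9510°, lon -92.7341°): 531.3 km
R3 (lat 18.4825°, lon -95.4266°): 654.9 km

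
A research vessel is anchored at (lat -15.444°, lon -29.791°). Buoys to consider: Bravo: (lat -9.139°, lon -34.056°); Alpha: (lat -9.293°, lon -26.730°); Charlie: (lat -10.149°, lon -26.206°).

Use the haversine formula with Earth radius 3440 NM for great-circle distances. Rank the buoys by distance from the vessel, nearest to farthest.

Charlie, Alpha, Bravo

Distances from the vessel:
Charlie (lat -10.149°, lon -26.206°): 380.9 NM
Alpha (lat -9.293°, lon -26.730°): 410.6 NM
Bravo (lat -9.139°, lon -34.056°): 453.7 NM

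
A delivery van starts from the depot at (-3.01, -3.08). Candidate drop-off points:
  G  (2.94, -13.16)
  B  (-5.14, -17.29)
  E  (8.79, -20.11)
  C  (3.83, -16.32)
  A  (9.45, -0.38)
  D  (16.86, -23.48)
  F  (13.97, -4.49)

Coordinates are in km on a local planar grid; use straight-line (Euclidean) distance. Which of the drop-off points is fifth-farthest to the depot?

Distance to each, sorted:
D: 28.5 km
E: 20.7 km
F: 17.0 km
C: 14.9 km
B: 14.4 km
A: 12.7 km
G: 11.7 km
The fifth-farthest is B at 14.4 km.

B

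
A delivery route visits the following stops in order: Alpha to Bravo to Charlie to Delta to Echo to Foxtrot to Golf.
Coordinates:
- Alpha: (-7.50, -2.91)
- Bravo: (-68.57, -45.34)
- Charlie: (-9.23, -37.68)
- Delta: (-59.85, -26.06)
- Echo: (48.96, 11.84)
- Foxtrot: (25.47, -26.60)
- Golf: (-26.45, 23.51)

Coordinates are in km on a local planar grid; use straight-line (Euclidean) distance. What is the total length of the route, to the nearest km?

Leg distances:
Alpha→Bravo: 74.4 km  (cumulative 74.4 km)
Bravo→Charlie: 59.8 km  (cumulative 134.2 km)
Charlie→Delta: 51.9 km  (cumulative 186.1 km)
Delta→Echo: 115.2 km  (cumulative 301.4 km)
Echo→Foxtrot: 45.0 km  (cumulative 346.4 km)
Foxtrot→Golf: 72.2 km  (cumulative 418.6 km)
Total route length ≈ 419 km.

419 km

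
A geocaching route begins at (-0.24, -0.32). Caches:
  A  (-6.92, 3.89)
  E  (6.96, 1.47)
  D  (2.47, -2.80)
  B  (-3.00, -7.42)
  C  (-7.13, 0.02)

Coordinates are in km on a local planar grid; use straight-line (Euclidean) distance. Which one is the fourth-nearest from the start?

B

Distances from the start ((-0.24, -0.32)):
D: 3.7 km
C: 6.9 km
E: 7.4 km
B: 7.6 km
A: 7.9 km
The fourth-nearest is B at 7.6 km.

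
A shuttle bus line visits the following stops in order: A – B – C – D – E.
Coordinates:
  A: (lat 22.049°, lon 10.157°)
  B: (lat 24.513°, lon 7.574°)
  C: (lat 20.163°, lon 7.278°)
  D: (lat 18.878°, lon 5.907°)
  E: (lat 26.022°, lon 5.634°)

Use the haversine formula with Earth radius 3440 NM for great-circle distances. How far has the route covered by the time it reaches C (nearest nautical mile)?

Leg distances:
A→B: 205.4 NM  (cumulative 205.4 NM)
B→C: 261.7 NM  (cumulative 467.0 NM)
Cumulative distance at C ≈ 467 NM.

467 NM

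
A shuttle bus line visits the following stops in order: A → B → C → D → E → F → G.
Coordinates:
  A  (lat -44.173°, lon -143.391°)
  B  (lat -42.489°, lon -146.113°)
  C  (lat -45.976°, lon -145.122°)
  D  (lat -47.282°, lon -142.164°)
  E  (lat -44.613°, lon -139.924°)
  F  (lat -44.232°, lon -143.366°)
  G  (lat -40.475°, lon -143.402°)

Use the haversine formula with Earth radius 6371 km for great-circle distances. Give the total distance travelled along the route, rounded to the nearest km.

Leg distances:
A→B: 289.0 km  (cumulative 289.0 km)
B→C: 395.7 km  (cumulative 684.7 km)
C→D: 268.5 km  (cumulative 953.2 km)
D→E: 343.6 km  (cumulative 1296.8 km)
E→F: 276.6 km  (cumulative 1573.3 km)
F→G: 417.8 km  (cumulative 1991.1 km)
Total route length ≈ 1991 km.

1991 km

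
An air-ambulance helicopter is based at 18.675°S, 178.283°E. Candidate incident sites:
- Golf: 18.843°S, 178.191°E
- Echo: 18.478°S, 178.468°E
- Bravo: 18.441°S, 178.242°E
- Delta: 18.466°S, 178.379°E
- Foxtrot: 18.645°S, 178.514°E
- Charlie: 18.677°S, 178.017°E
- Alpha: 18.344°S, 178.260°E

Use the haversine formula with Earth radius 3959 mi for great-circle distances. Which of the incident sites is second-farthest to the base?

Echo

Distance to each, sorted:
Alpha: 22.9 mi
Echo: 18.2 mi
Charlie: 17.4 mi
Bravo: 16.4 mi
Delta: 15.8 mi
Foxtrot: 15.3 mi
Golf: 13.1 mi
The second-farthest is Echo at 18.2 mi.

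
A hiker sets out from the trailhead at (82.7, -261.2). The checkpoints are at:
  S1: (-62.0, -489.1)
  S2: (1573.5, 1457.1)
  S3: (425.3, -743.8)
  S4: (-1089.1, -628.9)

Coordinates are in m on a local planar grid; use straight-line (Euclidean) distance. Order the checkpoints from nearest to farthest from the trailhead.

Distance from the trailhead at (82.7, -261.2) to each:
S1 (-62.0, -489.1): 270.0 m
S3 (425.3, -743.8): 591.8 m
S4 (-1089.1, -628.9): 1228.1 m
S2 (1573.5, 1457.1): 2274.9 m

S1, S3, S4, S2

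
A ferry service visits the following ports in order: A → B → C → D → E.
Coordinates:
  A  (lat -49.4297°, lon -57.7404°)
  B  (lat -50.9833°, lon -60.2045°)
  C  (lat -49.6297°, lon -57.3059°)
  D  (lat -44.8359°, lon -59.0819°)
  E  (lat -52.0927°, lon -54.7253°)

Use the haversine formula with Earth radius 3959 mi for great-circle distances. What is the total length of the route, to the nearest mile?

1192 mi

Leg distances:
A→B: 153.0 mi  (cumulative 153.0 mi)
B→C: 158.4 mi  (cumulative 311.4 mi)
C→D: 341.5 mi  (cumulative 652.9 mi)
D→E: 539.4 mi  (cumulative 1192.4 mi)
Total route length ≈ 1192 mi.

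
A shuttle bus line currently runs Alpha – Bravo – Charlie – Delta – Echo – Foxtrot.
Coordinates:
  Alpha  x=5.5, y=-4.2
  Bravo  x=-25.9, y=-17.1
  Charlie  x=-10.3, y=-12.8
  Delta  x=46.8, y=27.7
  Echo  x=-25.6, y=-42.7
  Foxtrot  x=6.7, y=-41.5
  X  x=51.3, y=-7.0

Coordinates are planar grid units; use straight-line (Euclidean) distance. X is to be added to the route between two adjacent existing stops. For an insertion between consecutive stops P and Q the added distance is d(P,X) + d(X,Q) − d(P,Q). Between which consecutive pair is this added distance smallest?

Added distance for inserting X between each consecutive pair:
Alpha–Bravo: 89.8
Bravo–Charlie: 123.5
Charlie–Delta: 26.9
Delta–Echo: 18.8
Echo–Foxtrot: 108.8
Smallest added distance is 18.8, inserting between Delta and Echo.

between Delta and Echo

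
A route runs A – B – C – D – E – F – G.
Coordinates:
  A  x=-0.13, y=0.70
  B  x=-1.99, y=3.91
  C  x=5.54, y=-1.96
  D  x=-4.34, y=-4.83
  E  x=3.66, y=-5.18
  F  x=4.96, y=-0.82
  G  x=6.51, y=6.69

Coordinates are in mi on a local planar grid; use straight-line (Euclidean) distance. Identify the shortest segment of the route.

Leg distances:
A→B: 3.7 mi
B→C: 9.5 mi
C→D: 10.3 mi
D→E: 8.0 mi
E→F: 4.5 mi
F→G: 7.7 mi
The shortest leg is A–B at 3.7 mi.

A–B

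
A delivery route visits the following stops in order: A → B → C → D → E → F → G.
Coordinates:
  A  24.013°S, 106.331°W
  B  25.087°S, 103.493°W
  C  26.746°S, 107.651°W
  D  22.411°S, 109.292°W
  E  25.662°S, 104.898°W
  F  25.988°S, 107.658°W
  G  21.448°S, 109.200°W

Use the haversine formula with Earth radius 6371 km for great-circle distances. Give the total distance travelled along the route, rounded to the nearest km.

2657 km

Leg distances:
A→B: 310.9 km  (cumulative 310.9 km)
B→C: 454.9 km  (cumulative 765.8 km)
C→D: 509.8 km  (cumulative 1275.5 km)
D→E: 574.2 km  (cumulative 1849.7 km)
E→F: 278.6 km  (cumulative 2128.3 km)
F→G: 528.6 km  (cumulative 2657.0 km)
Total route length ≈ 2657 km.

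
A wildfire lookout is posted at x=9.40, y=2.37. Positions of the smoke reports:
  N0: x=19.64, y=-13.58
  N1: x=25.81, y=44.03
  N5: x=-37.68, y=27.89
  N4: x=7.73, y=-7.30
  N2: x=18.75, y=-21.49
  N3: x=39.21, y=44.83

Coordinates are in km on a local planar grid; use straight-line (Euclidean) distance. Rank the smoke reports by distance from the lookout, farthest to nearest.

N5, N3, N1, N2, N0, N4

Distance from the lookout at x=9.40, y=2.37 to each:
N5 x=-37.68, y=27.89: 53.6 km
N3 x=39.21, y=44.83: 51.9 km
N1 x=25.81, y=44.03: 44.8 km
N2 x=18.75, y=-21.49: 25.6 km
N0 x=19.64, y=-13.58: 19.0 km
N4 x=7.73, y=-7.30: 9.8 km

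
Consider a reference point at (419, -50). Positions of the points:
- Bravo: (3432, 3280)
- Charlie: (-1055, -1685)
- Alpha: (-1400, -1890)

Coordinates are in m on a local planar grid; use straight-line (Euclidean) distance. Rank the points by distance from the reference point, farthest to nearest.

Bravo, Alpha, Charlie

Distance from the reference point at (419, -50) to each:
Bravo (3432, 3280): 4490.8 m
Alpha (-1400, -1890): 2587.3 m
Charlie (-1055, -1685): 2201.3 m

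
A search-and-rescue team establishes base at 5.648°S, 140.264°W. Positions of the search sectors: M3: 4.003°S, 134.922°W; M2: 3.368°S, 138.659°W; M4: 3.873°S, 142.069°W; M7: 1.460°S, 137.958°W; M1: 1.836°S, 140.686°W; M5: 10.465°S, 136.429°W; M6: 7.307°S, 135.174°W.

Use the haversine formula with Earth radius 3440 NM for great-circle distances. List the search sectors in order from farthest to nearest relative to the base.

M5, M3, M6, M7, M1, M2, M4

Distances from the base:
M5 10.465°S, 136.429°W: 368.2 NM
M3 4.003°S, 134.922°W: 334.5 NM
M6 7.307°S, 135.174°W: 319.6 NM
M7 1.460°S, 137.958°W: 286.9 NM
M1 1.836°S, 140.686°W: 230.3 NM
M2 3.368°S, 138.659°W: 167.2 NM
M4 3.873°S, 142.069°W: 151.7 NM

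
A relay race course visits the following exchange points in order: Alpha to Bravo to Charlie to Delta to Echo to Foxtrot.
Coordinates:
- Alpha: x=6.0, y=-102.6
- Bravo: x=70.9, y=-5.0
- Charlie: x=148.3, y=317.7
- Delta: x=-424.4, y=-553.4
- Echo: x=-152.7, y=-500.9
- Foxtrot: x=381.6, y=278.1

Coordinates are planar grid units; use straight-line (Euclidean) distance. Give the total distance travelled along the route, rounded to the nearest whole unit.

Leg distances:
Alpha→Bravo: 117.2  (cumulative 117.2)
Bravo→Charlie: 331.9  (cumulative 449.1)
Charlie→Delta: 1042.5  (cumulative 1491.6)
Delta→Echo: 276.7  (cumulative 1768.3)
Echo→Foxtrot: 944.6  (cumulative 2712.9)
Total route length ≈ 2713.

2713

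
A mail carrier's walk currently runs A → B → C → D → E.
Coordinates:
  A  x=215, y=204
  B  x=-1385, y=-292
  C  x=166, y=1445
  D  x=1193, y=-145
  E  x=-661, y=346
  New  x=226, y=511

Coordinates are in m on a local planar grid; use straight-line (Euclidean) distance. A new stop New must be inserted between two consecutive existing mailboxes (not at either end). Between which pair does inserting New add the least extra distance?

Added distance for inserting New between each consecutive pair:
A–B: 432.1 m
B–C: 407.3 m
C–D: 211.6 m
D–E: 152.8 m
Smallest added distance is 152.8 m, inserting between D and E.

between D and E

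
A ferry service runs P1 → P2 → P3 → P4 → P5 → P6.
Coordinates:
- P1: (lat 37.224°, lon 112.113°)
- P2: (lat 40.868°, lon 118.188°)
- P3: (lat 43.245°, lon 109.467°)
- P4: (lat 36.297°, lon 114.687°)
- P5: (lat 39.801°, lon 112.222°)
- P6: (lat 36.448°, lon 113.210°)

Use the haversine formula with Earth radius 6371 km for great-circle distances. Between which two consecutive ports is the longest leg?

P3–P4

Leg distances:
P1→P2: 662.6 km
P2→P3: 766.5 km
P3→P4: 891.7 km
P4→P5: 445.4 km
P5→P6: 382.7 km
The longest leg is P3–P4 at 891.7 km.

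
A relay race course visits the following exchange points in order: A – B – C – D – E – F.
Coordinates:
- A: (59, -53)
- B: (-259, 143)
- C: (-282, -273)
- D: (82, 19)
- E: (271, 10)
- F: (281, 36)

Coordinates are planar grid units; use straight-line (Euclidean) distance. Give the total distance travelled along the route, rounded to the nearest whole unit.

Leg distances:
A→B: 373.6  (cumulative 373.6)
B→C: 416.6  (cumulative 790.2)
C→D: 466.6  (cumulative 1256.8)
D→E: 189.2  (cumulative 1446.0)
E→F: 27.9  (cumulative 1473.9)
Total route length ≈ 1474.

1474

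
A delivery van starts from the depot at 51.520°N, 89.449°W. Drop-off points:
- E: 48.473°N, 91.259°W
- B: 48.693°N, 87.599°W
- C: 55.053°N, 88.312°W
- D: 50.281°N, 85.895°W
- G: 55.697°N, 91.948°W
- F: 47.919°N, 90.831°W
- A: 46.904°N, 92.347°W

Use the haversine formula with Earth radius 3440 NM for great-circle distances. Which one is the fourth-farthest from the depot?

C

Distance to each, sorted:
A: 299.5 NM
G: 266.1 NM
F: 222.7 NM
C: 216.0 NM
E: 195.8 NM
B: 184.1 NM
D: 153.7 NM
The fourth-farthest is C at 216.0 NM.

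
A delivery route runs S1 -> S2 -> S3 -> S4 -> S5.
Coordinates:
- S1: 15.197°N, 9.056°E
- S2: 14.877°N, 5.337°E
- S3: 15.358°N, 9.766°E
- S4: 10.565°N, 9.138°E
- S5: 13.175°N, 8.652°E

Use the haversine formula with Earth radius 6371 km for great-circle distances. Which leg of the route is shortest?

S4–S5

Leg distances:
S1→S2: 401.0 km
S2→S3: 478.4 km
S3→S4: 537.3 km
S4→S5: 295.0 km
The shortest leg is S4–S5 at 295.0 km.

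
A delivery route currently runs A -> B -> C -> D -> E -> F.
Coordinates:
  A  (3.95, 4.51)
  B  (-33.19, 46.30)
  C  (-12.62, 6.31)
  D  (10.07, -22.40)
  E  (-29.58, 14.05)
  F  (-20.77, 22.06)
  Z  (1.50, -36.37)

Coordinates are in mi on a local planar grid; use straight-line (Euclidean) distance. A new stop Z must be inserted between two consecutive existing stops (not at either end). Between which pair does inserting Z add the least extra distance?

Added distance for inserting Z between each consecutive pair:
A–B: 74.7 mi
B–C: 89.6 mi
C–D: 24.8 mi
D–E: 21.8 mi
E–F: 109.9 mi
Smallest added distance is 21.8 mi, inserting between D and E.

between D and E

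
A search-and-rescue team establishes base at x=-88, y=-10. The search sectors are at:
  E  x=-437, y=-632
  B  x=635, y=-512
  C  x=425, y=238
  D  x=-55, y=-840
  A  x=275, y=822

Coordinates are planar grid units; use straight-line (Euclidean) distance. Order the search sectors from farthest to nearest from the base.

Computing each straight-line distance from x=-88, y=-10:
A x=275, y=822: 907.7
B x=635, y=-512: 880.2
D x=-55, y=-840: 830.7
E x=-437, y=-632: 713.2
C x=425, y=238: 569.8

A, B, D, E, C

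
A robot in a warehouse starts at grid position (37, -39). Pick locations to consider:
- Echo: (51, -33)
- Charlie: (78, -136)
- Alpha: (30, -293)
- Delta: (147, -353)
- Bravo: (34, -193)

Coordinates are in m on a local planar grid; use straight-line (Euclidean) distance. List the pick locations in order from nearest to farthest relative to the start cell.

Computing each straight-line distance from (37, -39):
Echo (51, -33): 15.2 m
Charlie (78, -136): 105.3 m
Bravo (34, -193): 154.0 m
Alpha (30, -293): 254.1 m
Delta (147, -353): 332.7 m

Echo, Charlie, Bravo, Alpha, Delta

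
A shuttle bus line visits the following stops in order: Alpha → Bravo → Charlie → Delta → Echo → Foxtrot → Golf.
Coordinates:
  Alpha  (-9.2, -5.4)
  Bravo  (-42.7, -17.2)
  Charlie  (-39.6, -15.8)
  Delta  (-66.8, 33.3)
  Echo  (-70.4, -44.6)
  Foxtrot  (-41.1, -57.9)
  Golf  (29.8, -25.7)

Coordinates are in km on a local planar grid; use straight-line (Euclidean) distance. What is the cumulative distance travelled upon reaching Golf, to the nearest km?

283 km

Leg distances:
Alpha→Bravo: 35.5 km  (cumulative 35.5 km)
Bravo→Charlie: 3.4 km  (cumulative 38.9 km)
Charlie→Delta: 56.1 km  (cumulative 95.0 km)
Delta→Echo: 78.0 km  (cumulative 173.0 km)
Echo→Foxtrot: 32.2 km  (cumulative 205.2 km)
Foxtrot→Golf: 77.9 km  (cumulative 283.1 km)
Cumulative distance at Golf ≈ 283 km.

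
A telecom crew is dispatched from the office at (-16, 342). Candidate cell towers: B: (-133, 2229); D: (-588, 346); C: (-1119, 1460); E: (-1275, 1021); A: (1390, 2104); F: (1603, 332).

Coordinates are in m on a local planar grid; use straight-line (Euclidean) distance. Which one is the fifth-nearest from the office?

Distances from the office ((-16, 342)):
D: 572.0 m
E: 1430.4 m
C: 1570.5 m
F: 1619.0 m
B: 1890.6 m
A: 2254.2 m
The fifth-nearest is B at 1890.6 m.

B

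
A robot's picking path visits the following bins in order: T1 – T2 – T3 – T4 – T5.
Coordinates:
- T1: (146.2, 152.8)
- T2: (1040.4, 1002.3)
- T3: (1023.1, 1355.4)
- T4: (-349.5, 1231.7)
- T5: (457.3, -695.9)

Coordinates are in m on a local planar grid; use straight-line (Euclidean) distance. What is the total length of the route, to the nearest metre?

Leg distances:
T1→T2: 1233.4 m  (cumulative 1233.4 m)
T2→T3: 353.5 m  (cumulative 1586.9 m)
T3→T4: 1378.2 m  (cumulative 2965.1 m)
T4→T5: 2089.6 m  (cumulative 5054.7 m)
Total route length ≈ 5055 m.

5055 m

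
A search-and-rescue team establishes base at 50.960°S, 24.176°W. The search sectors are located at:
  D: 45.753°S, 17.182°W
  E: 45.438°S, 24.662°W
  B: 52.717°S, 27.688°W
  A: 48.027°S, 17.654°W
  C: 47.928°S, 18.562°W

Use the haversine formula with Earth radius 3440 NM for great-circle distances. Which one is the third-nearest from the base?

A

Distance to each, sorted:
B: 167.6 NM
C: 284.8 NM
A: 309.2 NM
E: 332.1 NM
D: 418.7 NM
The third-nearest is A at 309.2 NM.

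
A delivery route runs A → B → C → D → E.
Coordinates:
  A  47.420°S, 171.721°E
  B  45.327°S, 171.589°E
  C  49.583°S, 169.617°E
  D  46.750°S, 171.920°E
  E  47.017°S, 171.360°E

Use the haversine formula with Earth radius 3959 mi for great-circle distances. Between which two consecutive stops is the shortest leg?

D–E

Leg distances:
A→B: 144.8 mi
B→C: 308.1 mi
C→D: 222.6 mi
D→E: 32.2 mi
The shortest leg is D–E at 32.2 mi.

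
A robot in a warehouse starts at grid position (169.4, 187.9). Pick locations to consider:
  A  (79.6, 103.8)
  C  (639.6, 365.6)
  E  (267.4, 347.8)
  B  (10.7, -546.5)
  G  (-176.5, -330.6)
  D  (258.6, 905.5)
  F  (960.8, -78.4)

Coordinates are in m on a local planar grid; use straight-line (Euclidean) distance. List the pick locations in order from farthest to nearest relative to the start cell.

F, B, D, G, C, E, A

Distances from the start cell:
F (960.8, -78.4): 835.0 m
B (10.7, -546.5): 751.4 m
D (258.6, 905.5): 723.1 m
G (-176.5, -330.6): 623.3 m
C (639.6, 365.6): 502.7 m
E (267.4, 347.8): 187.5 m
A (79.6, 103.8): 123.0 m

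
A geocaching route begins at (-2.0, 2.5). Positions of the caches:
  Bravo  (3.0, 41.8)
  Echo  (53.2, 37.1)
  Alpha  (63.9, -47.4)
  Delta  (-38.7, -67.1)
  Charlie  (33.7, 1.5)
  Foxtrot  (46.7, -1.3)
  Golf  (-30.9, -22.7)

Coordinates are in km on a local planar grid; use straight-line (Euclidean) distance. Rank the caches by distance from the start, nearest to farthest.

Computing each straight-line distance from (-2.0, 2.5):
Charlie (33.7, 1.5): 35.7 km
Golf (-30.9, -22.7): 38.3 km
Bravo (3.0, 41.8): 39.6 km
Foxtrot (46.7, -1.3): 48.8 km
Echo (53.2, 37.1): 65.1 km
Delta (-38.7, -67.1): 78.7 km
Alpha (63.9, -47.4): 82.7 km

Charlie, Golf, Bravo, Foxtrot, Echo, Delta, Alpha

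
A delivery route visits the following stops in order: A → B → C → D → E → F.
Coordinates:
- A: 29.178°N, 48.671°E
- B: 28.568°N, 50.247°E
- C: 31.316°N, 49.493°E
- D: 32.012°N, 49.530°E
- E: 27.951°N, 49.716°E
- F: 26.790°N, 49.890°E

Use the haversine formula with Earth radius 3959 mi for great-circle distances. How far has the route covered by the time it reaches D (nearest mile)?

Leg distances:
A→B: 104.3 mi  (cumulative 104.3 mi)
B→C: 195.2 mi  (cumulative 299.4 mi)
C→D: 48.1 mi  (cumulative 347.6 mi)
Cumulative distance at D ≈ 348 mi.

348 mi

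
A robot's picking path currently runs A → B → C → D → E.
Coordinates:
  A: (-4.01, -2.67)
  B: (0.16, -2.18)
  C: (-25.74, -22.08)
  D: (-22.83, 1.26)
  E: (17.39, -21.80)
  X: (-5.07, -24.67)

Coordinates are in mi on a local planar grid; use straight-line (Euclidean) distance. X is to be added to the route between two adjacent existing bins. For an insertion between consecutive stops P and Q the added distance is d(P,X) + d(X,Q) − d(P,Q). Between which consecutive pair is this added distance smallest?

Added distance for inserting X between each consecutive pair:
A–B: 40.9 mi
B–C: 11.3 mi
C–D: 28.7 mi
D–E: 7.7 mi
Smallest added distance is 7.7 mi, inserting between D and E.

between D and E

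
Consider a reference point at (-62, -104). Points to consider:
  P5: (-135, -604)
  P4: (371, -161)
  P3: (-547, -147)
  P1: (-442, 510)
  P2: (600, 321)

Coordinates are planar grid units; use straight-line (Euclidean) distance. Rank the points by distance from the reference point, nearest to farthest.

P4, P3, P5, P1, P2

Distances from the reference point:
P4 (371, -161): 436.7
P3 (-547, -147): 486.9
P5 (-135, -604): 505.3
P1 (-442, 510): 722.1
P2 (600, 321): 786.7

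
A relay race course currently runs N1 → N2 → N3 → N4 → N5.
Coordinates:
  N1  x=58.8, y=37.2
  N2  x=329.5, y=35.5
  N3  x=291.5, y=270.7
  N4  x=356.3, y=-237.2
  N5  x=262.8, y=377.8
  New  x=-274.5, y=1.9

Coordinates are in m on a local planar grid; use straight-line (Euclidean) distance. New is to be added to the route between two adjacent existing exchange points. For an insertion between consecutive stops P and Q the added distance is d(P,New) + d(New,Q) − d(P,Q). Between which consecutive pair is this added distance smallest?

Added distance for inserting New between each consecutive pair:
N1–N2: 669.4 m
N2–N3: 993.3 m
N3–N4: 789.2 m
N4–N5: 708.3 m
Smallest added distance is 669.4 m, inserting between N1 and N2.

between N1 and N2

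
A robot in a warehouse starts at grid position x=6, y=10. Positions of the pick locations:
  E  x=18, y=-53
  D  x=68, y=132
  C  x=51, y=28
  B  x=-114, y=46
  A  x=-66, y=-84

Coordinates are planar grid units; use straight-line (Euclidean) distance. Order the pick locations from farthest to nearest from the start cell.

D, B, A, E, C

Distances from the start cell:
D x=68, y=132: 136.9
B x=-114, y=46: 125.3
A x=-66, y=-84: 118.4
E x=18, y=-53: 64.1
C x=51, y=28: 48.5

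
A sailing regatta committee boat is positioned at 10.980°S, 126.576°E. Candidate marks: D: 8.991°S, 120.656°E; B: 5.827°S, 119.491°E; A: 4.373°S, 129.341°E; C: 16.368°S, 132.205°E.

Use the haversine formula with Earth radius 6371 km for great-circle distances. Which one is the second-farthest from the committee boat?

Distances from the committee boat (10.980°S, 126.576°E):
B: 967.1 km
C: 853.5 km
A: 795.3 km
D: 684.9 km
The second-farthest is C at 853.5 km.

C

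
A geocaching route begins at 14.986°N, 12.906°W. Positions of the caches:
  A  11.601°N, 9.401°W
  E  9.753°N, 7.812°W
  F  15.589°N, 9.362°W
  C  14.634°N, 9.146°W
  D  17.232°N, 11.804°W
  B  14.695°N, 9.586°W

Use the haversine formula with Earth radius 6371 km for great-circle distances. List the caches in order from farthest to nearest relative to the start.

E, A, C, F, B, D

Distance from the start at 14.986°N, 12.906°W to each:
E 9.753°N, 7.812°W: 802.8 km
A 11.601°N, 9.401°W: 534.3 km
C 14.634°N, 9.146°W: 406.1 km
F 15.589°N, 9.362°W: 386.0 km
B 14.695°N, 9.586°W: 358.3 km
D 17.232°N, 11.804°W: 276.1 km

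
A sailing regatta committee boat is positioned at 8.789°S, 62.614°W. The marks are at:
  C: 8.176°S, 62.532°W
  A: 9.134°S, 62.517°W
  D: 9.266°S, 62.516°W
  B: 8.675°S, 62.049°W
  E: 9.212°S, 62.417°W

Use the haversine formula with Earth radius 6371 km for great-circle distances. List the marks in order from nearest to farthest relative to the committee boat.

A, E, D, B, C

Computing each great-circle distance from 8.789°S, 62.614°W:
A 9.134°S, 62.517°W: 39.8 km
E 9.212°S, 62.417°W: 51.8 km
D 9.266°S, 62.516°W: 54.1 km
B 8.675°S, 62.049°W: 63.4 km
C 8.176°S, 62.532°W: 68.8 km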